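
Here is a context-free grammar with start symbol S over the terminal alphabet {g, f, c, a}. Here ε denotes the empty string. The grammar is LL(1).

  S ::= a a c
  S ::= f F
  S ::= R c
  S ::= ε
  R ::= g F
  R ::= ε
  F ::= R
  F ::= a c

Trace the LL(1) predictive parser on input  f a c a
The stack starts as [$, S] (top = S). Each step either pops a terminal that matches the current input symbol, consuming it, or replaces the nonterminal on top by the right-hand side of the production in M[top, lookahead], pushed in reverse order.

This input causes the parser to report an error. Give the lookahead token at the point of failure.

step 1: stack=$ S  input=f a c a $  — expand S ::= f F
step 2: stack=$ F f  input=f a c a $  — match f
step 3: stack=$ F  input=a c a $  — expand F ::= a c
step 4: stack=$ c a  input=a c a $  — match a
step 5: stack=$ c  input=c a $  — match c
step 6: stack=$  input=a $  — error: stack empty but input remains

a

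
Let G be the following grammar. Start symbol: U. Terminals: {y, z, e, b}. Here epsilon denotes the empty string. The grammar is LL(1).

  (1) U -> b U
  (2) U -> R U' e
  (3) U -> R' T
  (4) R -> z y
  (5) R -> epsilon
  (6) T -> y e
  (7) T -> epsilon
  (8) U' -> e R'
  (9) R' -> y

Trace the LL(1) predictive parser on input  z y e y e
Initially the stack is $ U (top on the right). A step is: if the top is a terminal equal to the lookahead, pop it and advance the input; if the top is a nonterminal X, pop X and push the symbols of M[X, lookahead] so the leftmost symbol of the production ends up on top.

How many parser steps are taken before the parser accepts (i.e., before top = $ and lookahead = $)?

step 1: stack=$ U  input=z y e y e $  — expand U -> R U' e
step 2: stack=$ e U' R  input=z y e y e $  — expand R -> z y
step 3: stack=$ e U' y z  input=z y e y e $  — match z
step 4: stack=$ e U' y  input=y e y e $  — match y
step 5: stack=$ e U'  input=e y e $  — expand U' -> e R'
step 6: stack=$ e R' e  input=e y e $  — match e
step 7: stack=$ e R'  input=y e $  — expand R' -> y
step 8: stack=$ e y  input=y e $  — match y
step 9: stack=$ e  input=e $  — match e
Accept reached after 9 steps.

9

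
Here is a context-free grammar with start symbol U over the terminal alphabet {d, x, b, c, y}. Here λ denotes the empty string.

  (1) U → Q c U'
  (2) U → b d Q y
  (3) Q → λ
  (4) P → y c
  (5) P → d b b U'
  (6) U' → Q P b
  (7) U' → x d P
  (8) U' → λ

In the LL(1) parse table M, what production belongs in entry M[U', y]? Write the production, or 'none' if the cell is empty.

U' → Q P b

FIRST(Q): from Q→λ we get {λ}. So FIRST(Q) = {λ}.
FIRST(P): from P→y c we get {y}; from P→d b b U' we get {d}. So FIRST(P) = {d, y}.
FIRST(U): from U→Q c U' we get {c}; from U→b d Q y we get {b}. So FIRST(U) = {b, c}.
FIRST(U'): from U'→Q P b we get {d, y}; from U'→x d P we get {x}; from U'→λ we get {λ}. So FIRST(U') = {λ, d, x, y}.
FOLLOW(U) includes $ since U is the start symbol.
FOLLOW(U): U appears on no right-hand side. Thus FOLLOW(U) = {$}.
FOLLOW(P): in U'→Q P b, P is followed by b with FIRST {b}; in U'→x d P, the suffix after P is empty, so FOLLOW(P) ⊇ FOLLOW(U') = {$, b}. Thus FOLLOW(P) = {$, b}.
FOLLOW(U'): in U→Q c U', the suffix after U' is empty, so FOLLOW(U') ⊇ FOLLOW(U) = {$}; in P→d b b U', the suffix after U' is empty, so FOLLOW(U') ⊇ FOLLOW(P) = {$, b}. Thus FOLLOW(U') = {$, b}.
For U' → Q P b: FIRST(Q P b) = {d, y}, so it goes in M[U', t] for t ∈ {d, y}.
For U' → x d P: FIRST(x d P) = {x}, so it goes in M[U', t] for t ∈ {x}.
For U' → λ: FIRST(λ) = {λ}, so it goes in M[U', t] for t ∈ {}; since λ ∈ FIRST, also for every t ∈ FOLLOW(U') = {$, b}.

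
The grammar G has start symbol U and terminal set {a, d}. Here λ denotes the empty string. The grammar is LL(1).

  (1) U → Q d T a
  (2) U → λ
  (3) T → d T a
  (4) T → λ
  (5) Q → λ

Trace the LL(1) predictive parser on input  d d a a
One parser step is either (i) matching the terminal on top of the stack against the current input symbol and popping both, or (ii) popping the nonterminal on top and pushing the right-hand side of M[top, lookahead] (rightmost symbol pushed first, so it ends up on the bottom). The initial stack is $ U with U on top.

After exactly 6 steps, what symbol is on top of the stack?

a

     Stack      Input      Action
  1  $ U        d d a a $  expand U → Q d T a
  2  $ a T d Q  d d a a $  expand Q → λ
  3  $ a T d    d d a a $  match d
  4  $ a T      d a a $    expand T → d T a
  5  $ a a T d  d a a $    match d
  6  $ a a T    a a $      expand T → λ
Stack after step 6: $ a a (top = a).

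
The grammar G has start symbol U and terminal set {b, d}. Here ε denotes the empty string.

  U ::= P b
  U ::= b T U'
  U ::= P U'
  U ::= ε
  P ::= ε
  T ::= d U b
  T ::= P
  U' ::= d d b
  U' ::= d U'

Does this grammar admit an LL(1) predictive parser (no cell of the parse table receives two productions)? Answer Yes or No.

FIRST(U) = {ε, b, d}
FIRST(P) = {ε}
FIRST(T) = {ε, d}
FIRST(U') = {d}
FOLLOW(U) = {$, b}
FOLLOW(P) = {b, d}
FOLLOW(T) = {d}
FOLLOW(U') = {$, b}
Cell M[T, d] receives both T ::= d U b and T ::= P — the grammar is not LL(1).

No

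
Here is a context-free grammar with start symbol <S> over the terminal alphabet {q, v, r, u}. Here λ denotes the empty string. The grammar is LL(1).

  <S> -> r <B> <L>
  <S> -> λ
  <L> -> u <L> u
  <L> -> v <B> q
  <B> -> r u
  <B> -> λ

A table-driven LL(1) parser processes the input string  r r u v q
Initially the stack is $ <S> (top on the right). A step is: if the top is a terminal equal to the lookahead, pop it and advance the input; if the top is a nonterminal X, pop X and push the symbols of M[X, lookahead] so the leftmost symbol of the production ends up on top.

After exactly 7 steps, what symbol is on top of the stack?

step 1: stack=$ <S>  input=r r u v q $  — expand <S> -> r <B> <L>
step 2: stack=$ <L> <B> r  input=r r u v q $  — match r
step 3: stack=$ <L> <B>  input=r u v q $  — expand <B> -> r u
step 4: stack=$ <L> u r  input=r u v q $  — match r
step 5: stack=$ <L> u  input=u v q $  — match u
step 6: stack=$ <L>  input=v q $  — expand <L> -> v <B> q
step 7: stack=$ q <B> v  input=v q $  — match v
Stack after step 7: $ q <B> (top = <B>).

<B>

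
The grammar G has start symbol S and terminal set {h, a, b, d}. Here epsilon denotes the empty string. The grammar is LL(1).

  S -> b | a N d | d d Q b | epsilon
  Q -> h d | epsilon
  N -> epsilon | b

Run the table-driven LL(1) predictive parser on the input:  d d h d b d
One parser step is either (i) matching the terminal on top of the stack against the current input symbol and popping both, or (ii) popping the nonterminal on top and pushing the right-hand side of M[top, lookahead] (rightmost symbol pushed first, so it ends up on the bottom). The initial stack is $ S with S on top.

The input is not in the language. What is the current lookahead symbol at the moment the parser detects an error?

d

     Stack      Input          Action
  1  $ S        d d h d b d $  expand S -> d d Q b
  2  $ b Q d d  d d h d b d $  match d
  3  $ b Q d    d h d b d $    match d
  4  $ b Q      h d b d $      expand Q -> h d
  5  $ b d h    h d b d $      match h
  6  $ b d      d b d $        match d
  7  $ b        b d $          match b
  8  $          d $            error: stack empty but input remains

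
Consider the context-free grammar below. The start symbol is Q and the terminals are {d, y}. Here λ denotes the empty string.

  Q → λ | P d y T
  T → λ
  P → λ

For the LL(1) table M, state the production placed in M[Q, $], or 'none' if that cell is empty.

FIRST(T): from T→λ we get {λ}. So FIRST(T) = {λ}.
FIRST(P): from P→λ we get {λ}. So FIRST(P) = {λ}.
FIRST(Q): from Q→λ we get {λ}; from Q→P d y T we get {d}. So FIRST(Q) = {λ, d}.
FOLLOW(Q) includes $ since Q is the start symbol.
FOLLOW(Q): Q appears on no right-hand side. Thus FOLLOW(Q) = {$}.
For Q → λ: FIRST(λ) = {λ}, so it goes in M[Q, t] for t ∈ {}; since λ ∈ FIRST, also for every t ∈ FOLLOW(Q) = {$}.
For Q → P d y T: FIRST(P d y T) = {d}, so it goes in M[Q, t] for t ∈ {d}.

Q → λ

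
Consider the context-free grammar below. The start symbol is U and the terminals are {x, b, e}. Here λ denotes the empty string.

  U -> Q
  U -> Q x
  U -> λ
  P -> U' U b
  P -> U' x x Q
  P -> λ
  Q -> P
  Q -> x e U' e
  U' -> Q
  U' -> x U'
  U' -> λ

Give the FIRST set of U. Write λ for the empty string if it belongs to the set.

FIRST(U): from U->Q we get {λ, b, x}; from U->Q x we get {b, x}; from U->λ we get {λ}. So FIRST(U) = {λ, b, x}.
FIRST(P): from P->U' U b we get {b, x}; from P->U' x x Q we get {b, x}; from P->λ we get {λ}. So FIRST(P) = {λ, b, x}.
FIRST(Q): from Q->P we get {λ, b, x}; from Q->x e U' e we get {x}. So FIRST(Q) = {λ, b, x}.
FIRST(U'): from U'->Q we get {λ, b, x}; from U'->x U' we get {x}; from U'->λ we get {λ}. So FIRST(U') = {λ, b, x}.

{λ, b, x}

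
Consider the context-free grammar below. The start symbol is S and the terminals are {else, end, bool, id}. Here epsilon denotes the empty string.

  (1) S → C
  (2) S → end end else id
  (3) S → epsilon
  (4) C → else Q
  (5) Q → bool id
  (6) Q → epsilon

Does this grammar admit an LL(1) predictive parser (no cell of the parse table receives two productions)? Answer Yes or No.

FIRST(S) = {epsilon, else, end}
FIRST(C) = {else}
FIRST(Q) = {epsilon, bool}
FOLLOW(S) = {$}
FOLLOW(C) = {$}
FOLLOW(Q) = {$}
Each cell of M receives at most one production.

Yes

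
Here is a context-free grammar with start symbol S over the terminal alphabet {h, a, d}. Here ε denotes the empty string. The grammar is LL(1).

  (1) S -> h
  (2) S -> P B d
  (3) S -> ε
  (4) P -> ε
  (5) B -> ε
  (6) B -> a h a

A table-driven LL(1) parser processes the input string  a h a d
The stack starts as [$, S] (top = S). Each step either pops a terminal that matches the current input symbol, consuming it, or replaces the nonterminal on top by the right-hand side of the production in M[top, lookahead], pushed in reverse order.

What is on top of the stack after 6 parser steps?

     Stack      Input      Action
  1  $ S        a h a d $  expand S -> P B d
  2  $ d B P    a h a d $  expand P -> ε
  3  $ d B      a h a d $  expand B -> a h a
  4  $ d a h a  a h a d $  match a
  5  $ d a h    h a d $    match h
  6  $ d a      a d $      match a
Stack after step 6: $ d (top = d).

d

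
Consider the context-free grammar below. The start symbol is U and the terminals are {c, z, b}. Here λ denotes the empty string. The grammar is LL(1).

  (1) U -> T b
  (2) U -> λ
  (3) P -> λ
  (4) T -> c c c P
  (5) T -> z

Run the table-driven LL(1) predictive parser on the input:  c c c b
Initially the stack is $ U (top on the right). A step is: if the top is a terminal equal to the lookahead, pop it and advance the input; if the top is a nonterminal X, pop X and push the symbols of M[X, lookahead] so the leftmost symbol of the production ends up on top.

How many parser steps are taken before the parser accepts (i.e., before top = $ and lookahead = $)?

7

     Stack        Input      Action
  1  $ U          c c c b $  expand U -> T b
  2  $ b T        c c c b $  expand T -> c c c P
  3  $ b P c c c  c c c b $  match c
  4  $ b P c c    c c b $    match c
  5  $ b P c      c b $      match c
  6  $ b P        b $        expand P -> λ
  7  $ b          b $        match b
Accept reached after 7 steps.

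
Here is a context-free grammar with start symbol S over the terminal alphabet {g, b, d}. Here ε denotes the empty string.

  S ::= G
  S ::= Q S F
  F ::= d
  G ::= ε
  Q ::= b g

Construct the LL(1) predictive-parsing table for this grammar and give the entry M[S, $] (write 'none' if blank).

FIRST(F) = {d}
FIRST(G) = {ε}
FIRST(Q) = {b}
FIRST(S) = {ε, b}  (via G, Q S F)
FOLLOW(S) includes $ since S is the start symbol.
FOLLOW(S): in S::=Q S F, S is followed by F with FIRST {d}. Thus FOLLOW(S) = {$, d}.
For S ::= G: FIRST(G) = {ε}, so it goes in M[S, t] for t ∈ {}; since ε ∈ FIRST, also for every t ∈ FOLLOW(S) = {$, d}.
For S ::= Q S F: FIRST(Q S F) = {b}, so it goes in M[S, t] for t ∈ {b}.

S ::= G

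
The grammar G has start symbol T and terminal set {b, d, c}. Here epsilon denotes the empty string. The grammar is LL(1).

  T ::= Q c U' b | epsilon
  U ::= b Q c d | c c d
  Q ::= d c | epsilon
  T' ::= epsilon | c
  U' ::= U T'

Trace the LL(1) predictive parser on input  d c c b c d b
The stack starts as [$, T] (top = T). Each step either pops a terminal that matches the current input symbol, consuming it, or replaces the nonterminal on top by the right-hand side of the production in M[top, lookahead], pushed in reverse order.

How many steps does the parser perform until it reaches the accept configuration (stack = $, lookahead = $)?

13

step 1: stack=$ T  input=d c c b c d b $  — expand T ::= Q c U' b
step 2: stack=$ b U' c Q  input=d c c b c d b $  — expand Q ::= d c
step 3: stack=$ b U' c c d  input=d c c b c d b $  — match d
step 4: stack=$ b U' c c  input=c c b c d b $  — match c
step 5: stack=$ b U' c  input=c b c d b $  — match c
step 6: stack=$ b U'  input=b c d b $  — expand U' ::= U T'
step 7: stack=$ b T' U  input=b c d b $  — expand U ::= b Q c d
step 8: stack=$ b T' d c Q b  input=b c d b $  — match b
step 9: stack=$ b T' d c Q  input=c d b $  — expand Q ::= epsilon
step 10: stack=$ b T' d c  input=c d b $  — match c
step 11: stack=$ b T' d  input=d b $  — match d
step 12: stack=$ b T'  input=b $  — expand T' ::= epsilon
step 13: stack=$ b  input=b $  — match b
Accept reached after 13 steps.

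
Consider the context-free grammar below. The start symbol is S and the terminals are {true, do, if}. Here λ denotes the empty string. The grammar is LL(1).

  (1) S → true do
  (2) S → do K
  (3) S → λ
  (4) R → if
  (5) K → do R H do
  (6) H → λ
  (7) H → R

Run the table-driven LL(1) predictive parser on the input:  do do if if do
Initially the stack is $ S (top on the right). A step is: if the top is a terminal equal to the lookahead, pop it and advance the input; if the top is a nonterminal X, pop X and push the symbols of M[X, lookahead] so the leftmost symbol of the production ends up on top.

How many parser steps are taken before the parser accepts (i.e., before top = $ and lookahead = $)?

step 1: stack=$ S  input=do do if if do $  — expand S → do K
step 2: stack=$ K do  input=do do if if do $  — match do
step 3: stack=$ K  input=do if if do $  — expand K → do R H do
step 4: stack=$ do H R do  input=do if if do $  — match do
step 5: stack=$ do H R  input=if if do $  — expand R → if
step 6: stack=$ do H if  input=if if do $  — match if
step 7: stack=$ do H  input=if do $  — expand H → R
step 8: stack=$ do R  input=if do $  — expand R → if
step 9: stack=$ do if  input=if do $  — match if
step 10: stack=$ do  input=do $  — match do
Accept reached after 10 steps.

10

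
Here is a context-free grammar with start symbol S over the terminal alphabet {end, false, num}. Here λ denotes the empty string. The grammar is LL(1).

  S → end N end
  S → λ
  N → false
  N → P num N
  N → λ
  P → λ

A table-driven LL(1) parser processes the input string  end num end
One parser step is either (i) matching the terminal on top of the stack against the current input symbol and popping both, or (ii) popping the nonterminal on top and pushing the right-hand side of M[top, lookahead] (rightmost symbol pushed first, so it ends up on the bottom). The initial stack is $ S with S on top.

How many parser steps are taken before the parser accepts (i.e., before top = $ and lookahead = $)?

step 1: stack=$ S  input=end num end $  — expand S → end N end
step 2: stack=$ end N end  input=end num end $  — match end
step 3: stack=$ end N  input=num end $  — expand N → P num N
step 4: stack=$ end N num P  input=num end $  — expand P → λ
step 5: stack=$ end N num  input=num end $  — match num
step 6: stack=$ end N  input=end $  — expand N → λ
step 7: stack=$ end  input=end $  — match end
Accept reached after 7 steps.

7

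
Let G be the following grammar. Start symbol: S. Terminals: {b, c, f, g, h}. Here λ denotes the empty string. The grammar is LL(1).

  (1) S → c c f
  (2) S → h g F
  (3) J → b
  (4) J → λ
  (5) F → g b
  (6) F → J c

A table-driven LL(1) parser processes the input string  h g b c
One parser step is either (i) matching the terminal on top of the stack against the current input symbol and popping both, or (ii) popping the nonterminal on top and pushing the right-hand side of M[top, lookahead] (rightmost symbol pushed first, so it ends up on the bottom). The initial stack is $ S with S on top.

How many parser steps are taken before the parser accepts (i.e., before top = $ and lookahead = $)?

7

     Stack    Input      Action
  1  $ S      h g b c $  expand S → h g F
  2  $ F g h  h g b c $  match h
  3  $ F g    g b c $    match g
  4  $ F      b c $      expand F → J c
  5  $ c J    b c $      expand J → b
  6  $ c b    b c $      match b
  7  $ c      c $        match c
Accept reached after 7 steps.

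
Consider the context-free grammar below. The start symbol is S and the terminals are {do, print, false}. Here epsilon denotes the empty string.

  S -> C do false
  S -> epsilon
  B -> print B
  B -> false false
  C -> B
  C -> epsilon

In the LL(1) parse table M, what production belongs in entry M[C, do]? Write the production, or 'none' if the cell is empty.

FIRST(B): from B->print B we get {print}; from B->false false we get {false}. So FIRST(B) = {false, print}.
FIRST(C): from C->B we get {false, print}; from C->epsilon we get {epsilon}. So FIRST(C) = {epsilon, false, print}.
FIRST(S): from S->C do false we get {do, false, print}; from S->epsilon we get {epsilon}. So FIRST(S) = {epsilon, do, false, print}.
FOLLOW(S) includes $ since S is the start symbol.
FOLLOW(C): in S->C do false, C is followed by do false with FIRST {do}. Thus FOLLOW(C) = {do}.
For C -> B: FIRST(B) = {false, print}, so it goes in M[C, t] for t ∈ {false, print}.
For C -> epsilon: FIRST(epsilon) = {epsilon}, so it goes in M[C, t] for t ∈ {}; since epsilon ∈ FIRST, also for every t ∈ FOLLOW(C) = {do}.

C -> epsilon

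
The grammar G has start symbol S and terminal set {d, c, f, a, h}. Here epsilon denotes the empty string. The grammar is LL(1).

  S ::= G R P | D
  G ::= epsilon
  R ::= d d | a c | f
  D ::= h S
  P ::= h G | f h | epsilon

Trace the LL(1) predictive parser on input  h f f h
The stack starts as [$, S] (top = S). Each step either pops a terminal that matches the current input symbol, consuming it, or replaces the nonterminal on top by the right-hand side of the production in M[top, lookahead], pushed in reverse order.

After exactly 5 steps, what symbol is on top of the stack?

     Stack    Input      Action
  1  $ S      h f f h $  expand S ::= D
  2  $ D      h f f h $  expand D ::= h S
  3  $ S h    h f f h $  match h
  4  $ S      f f h $    expand S ::= G R P
  5  $ P R G  f f h $    expand G ::= epsilon
Stack after step 5: $ P R (top = R).

R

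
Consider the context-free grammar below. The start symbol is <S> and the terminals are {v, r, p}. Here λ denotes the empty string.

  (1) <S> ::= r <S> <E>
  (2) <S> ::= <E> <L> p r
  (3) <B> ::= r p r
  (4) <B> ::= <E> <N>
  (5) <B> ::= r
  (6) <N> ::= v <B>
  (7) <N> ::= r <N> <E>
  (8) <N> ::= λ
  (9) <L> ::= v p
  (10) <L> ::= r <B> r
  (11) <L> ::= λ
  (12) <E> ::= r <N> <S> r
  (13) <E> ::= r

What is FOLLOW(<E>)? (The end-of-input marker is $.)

{$, p, r, v}

FIRST(<N>): from <N>::=v <B> we get {v}; from <N>::=r <N> <E> we get {r}; from <N>::=λ we get {λ}. So FIRST(<N>) = {λ, r, v}.
FIRST(<L>): from <L>::=v p we get {v}; from <L>::=r <B> r we get {r}; from <L>::=λ we get {λ}. So FIRST(<L>) = {λ, r, v}.
FIRST(<E>): from <E>::=r <N> <S> r we get {r}; from <E>::=r we get {r}. So FIRST(<E>) = {r}.
FIRST(<S>): from <S>::=r <S> <E> we get {r}; from <S>::=<E> <L> p r we get {r}. So FIRST(<S>) = {r}.
FIRST(<B>): from <B>::=r p r we get {r}; from <B>::=<E> <N> we get {r}; from <B>::=r we get {r}. So FIRST(<B>) = {r}.
FOLLOW(<S>) includes $ since <S> is the start symbol.
FOLLOW(<S>): in <S>::=r <S> <E>, <S> is followed by <E> with FIRST {r}; in <E>::=r <N> <S> r, <S> is followed by r with FIRST {r}. Thus FOLLOW(<S>) = {$, r}.
FOLLOW(<L>): in <S>::=<E> <L> p r, <L> is followed by p r with FIRST {p}. Thus FOLLOW(<L>) = {p}.
FOLLOW(<B>): in <N>::=v <B>, the suffix after <B> is empty, so FOLLOW(<B>) ⊇ FOLLOW(<N>) = {r}; in <L>::=r <B> r, <B> is followed by r with FIRST {r}. Thus FOLLOW(<B>) = {r}.
FOLLOW(<N>): in <B>::=<E> <N>, the suffix after <N> is empty, so FOLLOW(<N>) ⊇ FOLLOW(<B>) = {r}; in <N>::=r <N> <E>, <N> is followed by <E> with FIRST {r}; in <E>::=r <N> <S> r, <N> is followed by <S> r with FIRST {r}. Thus FOLLOW(<N>) = {r}.
FOLLOW(<E>): in <S>::=r <S> <E>, the suffix after <E> is empty, so FOLLOW(<E>) ⊇ FOLLOW(<S>) = {$, r}; in <S>::=<E> <L> p r, <E> is followed by <L> p r with FIRST {p, r, v}; in <B>::=<E> <N>, <E> is followed by <N> with FIRST {λ, r, v}; in <B>::=<E> <N>, the suffix after <E> is nullable, so FOLLOW(<E>) ⊇ FOLLOW(<B>) = {r}; in <N>::=r <N> <E>, the suffix after <E> is empty, so FOLLOW(<E>) ⊇ FOLLOW(<N>) = {r}. Thus FOLLOW(<E>) = {$, p, r, v}.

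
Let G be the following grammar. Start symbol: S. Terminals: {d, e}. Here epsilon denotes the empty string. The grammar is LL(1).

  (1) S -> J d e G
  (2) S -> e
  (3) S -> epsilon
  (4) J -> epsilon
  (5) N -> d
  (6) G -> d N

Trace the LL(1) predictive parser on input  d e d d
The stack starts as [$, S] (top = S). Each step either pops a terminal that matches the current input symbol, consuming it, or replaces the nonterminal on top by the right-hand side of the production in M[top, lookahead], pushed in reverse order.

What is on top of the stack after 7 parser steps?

d

step 1: stack=$ S  input=d e d d $  — expand S -> J d e G
step 2: stack=$ G e d J  input=d e d d $  — expand J -> epsilon
step 3: stack=$ G e d  input=d e d d $  — match d
step 4: stack=$ G e  input=e d d $  — match e
step 5: stack=$ G  input=d d $  — expand G -> d N
step 6: stack=$ N d  input=d d $  — match d
step 7: stack=$ N  input=d $  — expand N -> d
Stack after step 7: $ d (top = d).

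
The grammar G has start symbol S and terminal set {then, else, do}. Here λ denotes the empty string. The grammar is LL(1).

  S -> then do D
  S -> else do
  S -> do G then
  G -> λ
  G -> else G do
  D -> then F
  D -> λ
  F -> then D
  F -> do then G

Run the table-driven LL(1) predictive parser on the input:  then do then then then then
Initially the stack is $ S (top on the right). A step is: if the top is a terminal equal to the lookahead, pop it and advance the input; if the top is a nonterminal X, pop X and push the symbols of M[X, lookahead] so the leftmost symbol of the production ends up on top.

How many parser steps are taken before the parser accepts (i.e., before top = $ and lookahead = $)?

12

step 1: stack=$ S  input=then do then then then then $  — expand S -> then do D
step 2: stack=$ D do then  input=then do then then then then $  — match then
step 3: stack=$ D do  input=do then then then then $  — match do
step 4: stack=$ D  input=then then then then $  — expand D -> then F
step 5: stack=$ F then  input=then then then then $  — match then
step 6: stack=$ F  input=then then then $  — expand F -> then D
step 7: stack=$ D then  input=then then then $  — match then
step 8: stack=$ D  input=then then $  — expand D -> then F
step 9: stack=$ F then  input=then then $  — match then
step 10: stack=$ F  input=then $  — expand F -> then D
step 11: stack=$ D then  input=then $  — match then
step 12: stack=$ D  input=$  — expand D -> λ
Accept reached after 12 steps.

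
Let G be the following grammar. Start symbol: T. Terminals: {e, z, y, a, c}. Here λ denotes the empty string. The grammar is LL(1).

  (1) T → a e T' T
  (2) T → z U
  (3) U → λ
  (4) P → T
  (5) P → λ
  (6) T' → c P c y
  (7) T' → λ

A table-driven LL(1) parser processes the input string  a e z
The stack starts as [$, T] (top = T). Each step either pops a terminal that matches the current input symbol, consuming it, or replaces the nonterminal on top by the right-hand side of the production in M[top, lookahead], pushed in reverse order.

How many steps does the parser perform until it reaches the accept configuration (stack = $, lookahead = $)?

step 1: stack=$ T  input=a e z $  — expand T → a e T' T
step 2: stack=$ T T' e a  input=a e z $  — match a
step 3: stack=$ T T' e  input=e z $  — match e
step 4: stack=$ T T'  input=z $  — expand T' → λ
step 5: stack=$ T  input=z $  — expand T → z U
step 6: stack=$ U z  input=z $  — match z
step 7: stack=$ U  input=$  — expand U → λ
Accept reached after 7 steps.

7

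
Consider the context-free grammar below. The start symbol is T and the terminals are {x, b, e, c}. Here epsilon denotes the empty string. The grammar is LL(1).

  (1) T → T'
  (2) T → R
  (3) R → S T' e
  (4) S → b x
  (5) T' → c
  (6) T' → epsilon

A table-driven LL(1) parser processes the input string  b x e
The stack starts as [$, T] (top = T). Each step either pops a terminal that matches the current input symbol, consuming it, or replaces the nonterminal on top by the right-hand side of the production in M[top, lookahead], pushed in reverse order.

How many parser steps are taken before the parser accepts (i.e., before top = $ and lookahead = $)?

step 1: stack=$ T  input=b x e $  — expand T → R
step 2: stack=$ R  input=b x e $  — expand R → S T' e
step 3: stack=$ e T' S  input=b x e $  — expand S → b x
step 4: stack=$ e T' x b  input=b x e $  — match b
step 5: stack=$ e T' x  input=x e $  — match x
step 6: stack=$ e T'  input=e $  — expand T' → epsilon
step 7: stack=$ e  input=e $  — match e
Accept reached after 7 steps.

7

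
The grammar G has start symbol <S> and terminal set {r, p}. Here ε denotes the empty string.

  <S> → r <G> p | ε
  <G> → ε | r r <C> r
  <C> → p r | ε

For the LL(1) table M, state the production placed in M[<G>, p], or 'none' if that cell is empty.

<G> → ε

FIRST(<S>): from <S>→r <G> p we get {r}; from <S>→ε we get {ε}. So FIRST(<S>) = {ε, r}.
FIRST(<G>): from <G>→ε we get {ε}; from <G>→r r <C> r we get {r}. So FIRST(<G>) = {ε, r}.
FIRST(<C>): from <C>→p r we get {p}; from <C>→ε we get {ε}. So FIRST(<C>) = {ε, p}.
FOLLOW(<S>) includes $ since <S> is the start symbol.
FOLLOW(<G>): in <S>→r <G> p, <G> is followed by p with FIRST {p}. Thus FOLLOW(<G>) = {p}.
For <G> → ε: FIRST(ε) = {ε}, so it goes in M[<G>, t] for t ∈ {}; since ε ∈ FIRST, also for every t ∈ FOLLOW(<G>) = {p}.
For <G> → r r <C> r: FIRST(r r <C> r) = {r}, so it goes in M[<G>, t] for t ∈ {r}.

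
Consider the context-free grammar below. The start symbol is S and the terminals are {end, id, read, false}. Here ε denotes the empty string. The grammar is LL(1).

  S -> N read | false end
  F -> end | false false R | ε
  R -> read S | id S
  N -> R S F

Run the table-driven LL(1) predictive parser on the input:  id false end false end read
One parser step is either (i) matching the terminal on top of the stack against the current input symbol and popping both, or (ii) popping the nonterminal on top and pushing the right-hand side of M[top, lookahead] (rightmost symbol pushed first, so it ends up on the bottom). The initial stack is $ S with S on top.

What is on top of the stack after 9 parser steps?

end

step 1: stack=$ S  input=id false end false end read $  — expand S -> N read
step 2: stack=$ read N  input=id false end false end read $  — expand N -> R S F
step 3: stack=$ read F S R  input=id false end false end read $  — expand R -> id S
step 4: stack=$ read F S S id  input=id false end false end read $  — match id
step 5: stack=$ read F S S  input=false end false end read $  — expand S -> false end
step 6: stack=$ read F S end false  input=false end false end read $  — match false
step 7: stack=$ read F S end  input=end false end read $  — match end
step 8: stack=$ read F S  input=false end read $  — expand S -> false end
step 9: stack=$ read F end false  input=false end read $  — match false
Stack after step 9: $ read F end (top = end).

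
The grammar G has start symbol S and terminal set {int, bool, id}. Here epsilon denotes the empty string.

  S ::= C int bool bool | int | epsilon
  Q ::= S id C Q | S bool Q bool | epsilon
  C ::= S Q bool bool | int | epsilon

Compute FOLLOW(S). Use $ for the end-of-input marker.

{$, bool, id, int}

FIRST(S): from S::=C int bool bool we get {bool, id, int}; from S::=int we get {int}; from S::=epsilon we get {epsilon}. So FIRST(S) = {epsilon, bool, id, int}.
FIRST(Q): from Q::=S id C Q we get {bool, id, int}; from Q::=S bool Q bool we get {bool, id, int}; from Q::=epsilon we get {epsilon}. So FIRST(Q) = {epsilon, bool, id, int}.
FIRST(C): from C::=S Q bool bool we get {bool, id, int}; from C::=int we get {int}; from C::=epsilon we get {epsilon}. So FIRST(C) = {epsilon, bool, id, int}.
FOLLOW(S) includes $ since S is the start symbol.
FOLLOW(S): in Q::=S id C Q, S is followed by id C Q with FIRST {id}; in Q::=S bool Q bool, S is followed by bool Q bool with FIRST {bool}; in C::=S Q bool bool, S is followed by Q bool bool with FIRST {bool, id, int}. Thus FOLLOW(S) = {$, bool, id, int}.
FOLLOW(Q): in Q::=S id C Q, the suffix after Q is empty (adds nothing new); in Q::=S bool Q bool, Q is followed by bool with FIRST {bool}; in C::=S Q bool bool, Q is followed by bool bool with FIRST {bool}. Thus FOLLOW(Q) = {bool}.
FOLLOW(C): in S::=C int bool bool, C is followed by int bool bool with FIRST {int}; in Q::=S id C Q, C is followed by Q with FIRST {epsilon, bool, id, int}; in Q::=S id C Q, the suffix after C is nullable, so FOLLOW(C) ⊇ FOLLOW(Q) = {bool}. Thus FOLLOW(C) = {bool, id, int}.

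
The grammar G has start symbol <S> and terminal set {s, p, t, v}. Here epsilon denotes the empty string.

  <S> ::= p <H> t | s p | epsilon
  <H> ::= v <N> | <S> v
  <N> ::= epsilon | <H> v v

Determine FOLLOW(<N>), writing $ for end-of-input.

FIRST(<S>) = {epsilon, p, s}
FIRST(<H>) = {p, s, v}  (via <S> v)
FIRST(<N>) = {epsilon, p, s, v}  (via <H> v v)
FOLLOW(<S>) includes $ since <S> is the start symbol.
FOLLOW(<S>): in <H>::=<S> v, <S> is followed by v with FIRST {v}. Thus FOLLOW(<S>) = {$, v}.
FOLLOW(<H>): in <S>::=p <H> t, <H> is followed by t with FIRST {t}; in <N>::=<H> v v, <H> is followed by v v with FIRST {v}. Thus FOLLOW(<H>) = {t, v}.
FOLLOW(<N>): in <H>::=v <N>, the suffix after <N> is empty, so FOLLOW(<N>) ⊇ FOLLOW(<H>) = {t, v}. Thus FOLLOW(<N>) = {t, v}.

{t, v}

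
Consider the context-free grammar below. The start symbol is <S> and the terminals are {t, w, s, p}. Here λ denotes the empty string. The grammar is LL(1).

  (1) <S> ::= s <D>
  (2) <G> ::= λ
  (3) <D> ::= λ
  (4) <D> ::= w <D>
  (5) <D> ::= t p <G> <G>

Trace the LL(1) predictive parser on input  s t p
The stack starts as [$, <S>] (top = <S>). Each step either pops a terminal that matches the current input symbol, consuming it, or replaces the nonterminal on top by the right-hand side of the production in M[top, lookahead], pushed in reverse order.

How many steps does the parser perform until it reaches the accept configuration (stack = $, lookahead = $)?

     Stack          Input    Action
  1  $ <S>          s t p $  expand <S> ::= s <D>
  2  $ <D> s        s t p $  match s
  3  $ <D>          t p $    expand <D> ::= t p <G> <G>
  4  $ <G> <G> p t  t p $    match t
  5  $ <G> <G> p    p $      match p
  6  $ <G> <G>      $        expand <G> ::= λ
  7  $ <G>          $        expand <G> ::= λ
Accept reached after 7 steps.

7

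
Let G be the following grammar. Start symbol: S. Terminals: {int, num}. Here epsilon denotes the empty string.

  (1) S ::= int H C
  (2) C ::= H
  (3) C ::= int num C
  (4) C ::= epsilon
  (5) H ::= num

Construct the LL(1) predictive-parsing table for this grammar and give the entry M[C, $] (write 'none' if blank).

C ::= epsilon

FIRST(S) = {int}
FIRST(H) = {num}
FIRST(C) = {epsilon, int, num}  (via H)
FOLLOW(S) includes $ since S is the start symbol.
FOLLOW(S): S appears on no right-hand side. Thus FOLLOW(S) = {$}.
FOLLOW(C): in S::=int H C, the suffix after C is empty, so FOLLOW(C) ⊇ FOLLOW(S) = {$}; in C::=int num C, the suffix after C is empty (adds nothing new). Thus FOLLOW(C) = {$}.
For C ::= H: FIRST(H) = {num}, so it goes in M[C, t] for t ∈ {num}.
For C ::= int num C: FIRST(int num C) = {int}, so it goes in M[C, t] for t ∈ {int}.
For C ::= epsilon: FIRST(epsilon) = {epsilon}, so it goes in M[C, t] for t ∈ {}; since epsilon ∈ FIRST, also for every t ∈ FOLLOW(C) = {$}.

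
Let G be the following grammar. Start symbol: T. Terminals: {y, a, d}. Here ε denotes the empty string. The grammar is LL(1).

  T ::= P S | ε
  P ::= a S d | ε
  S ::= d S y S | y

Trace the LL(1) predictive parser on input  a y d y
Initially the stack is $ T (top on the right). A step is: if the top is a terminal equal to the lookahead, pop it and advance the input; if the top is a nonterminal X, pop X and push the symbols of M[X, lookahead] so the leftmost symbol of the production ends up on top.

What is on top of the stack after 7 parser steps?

step 1: stack=$ T  input=a y d y $  — expand T ::= P S
step 2: stack=$ S P  input=a y d y $  — expand P ::= a S d
step 3: stack=$ S d S a  input=a y d y $  — match a
step 4: stack=$ S d S  input=y d y $  — expand S ::= y
step 5: stack=$ S d y  input=y d y $  — match y
step 6: stack=$ S d  input=d y $  — match d
step 7: stack=$ S  input=y $  — expand S ::= y
Stack after step 7: $ y (top = y).

y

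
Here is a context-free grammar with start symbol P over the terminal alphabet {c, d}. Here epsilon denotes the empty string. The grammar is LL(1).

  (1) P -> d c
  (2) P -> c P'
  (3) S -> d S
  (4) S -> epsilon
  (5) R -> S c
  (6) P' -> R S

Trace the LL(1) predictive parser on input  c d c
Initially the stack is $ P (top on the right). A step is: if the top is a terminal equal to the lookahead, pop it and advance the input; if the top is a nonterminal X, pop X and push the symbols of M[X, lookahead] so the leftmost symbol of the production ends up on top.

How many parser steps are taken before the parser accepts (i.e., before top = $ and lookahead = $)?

     Stack      Input    Action
  1  $ P        c d c $  expand P -> c P'
  2  $ P' c     c d c $  match c
  3  $ P'       d c $    expand P' -> R S
  4  $ S R      d c $    expand R -> S c
  5  $ S c S    d c $    expand S -> d S
  6  $ S c S d  d c $    match d
  7  $ S c S    c $      expand S -> epsilon
  8  $ S c      c $      match c
  9  $ S        $        expand S -> epsilon
Accept reached after 9 steps.

9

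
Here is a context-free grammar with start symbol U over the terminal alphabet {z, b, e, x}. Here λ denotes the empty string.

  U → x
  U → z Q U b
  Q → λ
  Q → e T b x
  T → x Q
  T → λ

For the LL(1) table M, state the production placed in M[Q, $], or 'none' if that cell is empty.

FIRST(U): from U→x we get {x}; from U→z Q U b we get {z}. So FIRST(U) = {x, z}.
FIRST(Q): from Q→λ we get {λ}; from Q→e T b x we get {e}. So FIRST(Q) = {λ, e}.
FIRST(T): from T→x Q we get {x}; from T→λ we get {λ}. So FIRST(T) = {λ, x}.
FOLLOW(U) includes $ since U is the start symbol.
FOLLOW(T): in Q→e T b x, T is followed by b x with FIRST {b}. Thus FOLLOW(T) = {b}.
FOLLOW(Q): in U→z Q U b, Q is followed by U b with FIRST {x, z}; in T→x Q, the suffix after Q is empty, so FOLLOW(Q) ⊇ FOLLOW(T) = {b}. Thus FOLLOW(Q) = {b, x, z}.
For Q → λ: FIRST(λ) = {λ}, so it goes in M[Q, t] for t ∈ {}; since λ ∈ FIRST, also for every t ∈ FOLLOW(Q) = {b, x, z}.
For Q → e T b x: FIRST(e T b x) = {e}, so it goes in M[Q, t] for t ∈ {e}.
None of these place a production in M[Q, $].

none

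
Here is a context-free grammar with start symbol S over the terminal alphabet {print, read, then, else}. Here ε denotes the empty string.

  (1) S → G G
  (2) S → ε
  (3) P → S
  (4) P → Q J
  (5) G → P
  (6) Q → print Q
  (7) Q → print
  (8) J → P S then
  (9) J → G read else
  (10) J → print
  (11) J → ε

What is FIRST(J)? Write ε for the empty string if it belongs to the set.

FIRST(Q): from Q→print Q we get {print}; from Q→print we get {print}. So FIRST(Q) = {print}.
FIRST(S): from S→G G we get {ε, print}; from S→ε we get {ε}. So FIRST(S) = {ε, print}.
FIRST(P): from P→S we get {ε, print}; from P→Q J we get {print}. So FIRST(P) = {ε, print}.
FIRST(G): from G→P we get {ε, print}. So FIRST(G) = {ε, print}.
FIRST(J): from J→P S then we get {print, then}; from J→G read else we get {print, read}; from J→print we get {print}; from J→ε we get {ε}. So FIRST(J) = {ε, print, read, then}.

{ε, print, read, then}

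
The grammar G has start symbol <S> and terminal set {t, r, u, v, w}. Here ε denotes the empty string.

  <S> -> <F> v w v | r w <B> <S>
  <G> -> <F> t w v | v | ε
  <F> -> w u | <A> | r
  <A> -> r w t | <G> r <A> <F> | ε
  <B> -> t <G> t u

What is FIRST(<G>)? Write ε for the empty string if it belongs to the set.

FIRST(<B>): from <B>->t <G> t u we get {t}. So FIRST(<B>) = {t}.
FIRST(<S>): from <S>-><F> v w v we get {r, t, v, w}; from <S>->r w <B> <S> we get {r}. So FIRST(<S>) = {r, t, v, w}.
FIRST(<G>): from <G>-><F> t w v we get {r, t, v, w}; from <G>->v we get {v}; from <G>->ε we get {ε}. So FIRST(<G>) = {ε, r, t, v, w}.
FIRST(<A>): from <A>->r w t we get {r}; from <A>-><G> r <A> <F> we get {r, t, v, w}; from <A>->ε we get {ε}. So FIRST(<A>) = {ε, r, t, v, w}.
FIRST(<F>): from <F>->w u we get {w}; from <F>-><A> we get {ε, r, t, v, w}; from <F>->r we get {r}. So FIRST(<F>) = {ε, r, t, v, w}.

{ε, r, t, v, w}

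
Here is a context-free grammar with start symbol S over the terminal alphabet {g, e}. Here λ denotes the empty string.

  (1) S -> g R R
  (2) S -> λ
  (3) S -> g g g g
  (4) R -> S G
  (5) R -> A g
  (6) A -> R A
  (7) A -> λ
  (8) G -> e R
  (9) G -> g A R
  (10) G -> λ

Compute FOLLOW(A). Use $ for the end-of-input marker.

{$, e, g}

FIRST(S): from S->g R R we get {g}; from S->λ we get {λ}; from S->g g g g we get {g}. So FIRST(S) = {λ, g}.
FIRST(G): from G->e R we get {e}; from G->g A R we get {g}; from G->λ we get {λ}. So FIRST(G) = {λ, e, g}.
FIRST(R): from R->S G we get {λ, e, g}; from R->A g we get {e, g}. So FIRST(R) = {λ, e, g}.
FIRST(A): from A->R A we get {λ, e, g}; from A->λ we get {λ}. So FIRST(A) = {λ, e, g}.
FOLLOW(S) includes $ since S is the start symbol.
FOLLOW(S): in R->S G, S is followed by G with FIRST {λ, e, g}; in R->S G, the suffix after S is nullable, so FOLLOW(S) ⊇ FOLLOW(R) = {$, e, g}. Thus FOLLOW(S) = {$, e, g}.
FOLLOW(R): in S->g R R (occurrence 1), R is followed by R with FIRST {λ, e, g}; in S->g R R (occurrence 1), the suffix after R is nullable, so FOLLOW(R) ⊇ FOLLOW(S) = {$, e, g}; in S->g R R (occurrence 2), the suffix after R is empty, so FOLLOW(R) ⊇ FOLLOW(S) = {$, e, g}; in A->R A, R is followed by A with FIRST {λ, e, g}; in A->R A, the suffix after R is nullable, so FOLLOW(R) ⊇ FOLLOW(A) = {$, e, g}; in G->e R, the suffix after R is empty, so FOLLOW(R) ⊇ FOLLOW(G) = {$, e, g}; in G->g A R, the suffix after R is empty, so FOLLOW(R) ⊇ FOLLOW(G) = {$, e, g}. Thus FOLLOW(R) = {$, e, g}.
FOLLOW(G): in R->S G, the suffix after G is empty, so FOLLOW(G) ⊇ FOLLOW(R) = {$, e, g}. Thus FOLLOW(G) = {$, e, g}.
FOLLOW(A): in R->A g, A is followed by g with FIRST {g}; in A->R A, the suffix after A is empty (adds nothing new); in G->g A R, A is followed by R with FIRST {λ, e, g}; in G->g A R, the suffix after A is nullable, so FOLLOW(A) ⊇ FOLLOW(G) = {$, e, g}. Thus FOLLOW(A) = {$, e, g}.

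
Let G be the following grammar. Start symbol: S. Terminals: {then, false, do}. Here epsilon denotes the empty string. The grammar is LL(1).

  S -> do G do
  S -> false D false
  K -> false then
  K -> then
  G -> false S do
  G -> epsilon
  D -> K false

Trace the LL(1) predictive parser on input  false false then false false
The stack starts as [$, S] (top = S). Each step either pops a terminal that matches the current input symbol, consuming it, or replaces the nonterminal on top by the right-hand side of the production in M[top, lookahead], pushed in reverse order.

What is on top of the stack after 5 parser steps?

then

     Stack                     Input                           Action
  1  $ S                       false false then false false $  expand S -> false D false
  2  $ false D false           false false then false false $  match false
  3  $ false D                 false then false false $        expand D -> K false
  4  $ false false K           false then false false $        expand K -> false then
  5  $ false false then false  false then false false $        match false
Stack after step 5: $ false false then (top = then).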